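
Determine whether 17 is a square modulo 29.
By Euler's criterion: 17^{14} ≡ 28 (mod 29). Since this equals -1 (≡ 28), 17 is not a QR.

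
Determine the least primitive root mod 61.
g = 2. Powers: [2, 4, 8, 16, 32, 3, 6, ...] generates all 60 non-zero residues.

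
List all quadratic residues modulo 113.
QRs mod 113: {1, 2, 4, 7, 8, 9, 11, 13, 14, 15, 16, 18, 22, 25, 26, 28, 30, 31, 32, 36, 41, 44, 49, 50, 51, 52, 53, 56, 57, 60, 61, 62, 63, 64, 69, 72, 77, 81, 82, 83, 85, 87, 88, 91, 95, 97, 98, 99, 100, 102, 104, 105, 106, 109, 111, 112}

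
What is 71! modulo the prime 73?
(72)! = (71)! × (72) ≡ -1 (mod 73). So (71)! ≡ -1 × (72)^(-1) ≡ (-1)×(-1) = 1 (mod 73)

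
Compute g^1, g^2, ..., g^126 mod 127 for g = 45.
45^1, 45^2, ..., 45^{126} mod 127: [45, 120, 66, 49, 46, 38, 59, 115, 95, 84, 97, 47, 83, 52, 54, 17, 3, 8, 106, 71, 20, 11, 114, 50, 91, 31, 125, 37, 14, 122, 29, 35, 51, 9, 24, 64, 86, 60, 33, 88, 23, 19, 93, 121, 111, 42, 112, 87, 105, 26, 27, 72, 65, 4, 53, 99, 10, 69, 57, 25, 109, 79, 126, 82, 7, 61, 78, 81, 89, 68, 12, 32, 43, 30, 80, 44, 75, 73, 110, 124, 119, 21, 56, 107, 116, 13, 77, 36, 96, 2, 90, 113, 5, 98, 92, 76, 118, 103, 63, 41, 67, 94, 39, 104, 108, 34, 6, 16, 85, 15, 40, 22, 101, 100, 55, 62, 123, 74, 28, 117, 58, 70, 102, 18, 48, 1]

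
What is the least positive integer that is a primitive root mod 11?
g = 2. For each prime q|10: 2^{5}≡10, 2^{2}≡4, none ≡ 1, so ord_11(2) = 10 and 2 is a primitive root.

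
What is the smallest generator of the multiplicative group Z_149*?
g = 2. Powers: [2, 4, 8, 16, 32, 64, 128, 107, 65, ...] generates all 148 non-zero residues.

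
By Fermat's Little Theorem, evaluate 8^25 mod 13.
By Fermat: 8^{12} ≡ 1 (mod 13). 25 = 2×12 + 1. So 8^{25} ≡ 8^{1} ≡ 8 (mod 13)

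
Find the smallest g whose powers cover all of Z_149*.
g = 2. For each prime q|148: 2^{74}≡148, 2^{4}≡16, none ≡ 1, so ord_149(2) = 148 and 2 is a primitive root.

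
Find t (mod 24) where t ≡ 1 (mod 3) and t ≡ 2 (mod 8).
M = 3 × 8 = 24. M₁ = 8, y₁ ≡ 2 (mod 3). M₂ = 3, y₂ ≡ 3 (mod 8). t = 1×8×2 + 2×3×3 ≡ 10 (mod 24)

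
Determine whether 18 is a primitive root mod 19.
18^{2} ≡ 1 (mod 19) and 2 < 18, so ord_19(18) = 2 ≠ 18 and 18 is not a primitive root.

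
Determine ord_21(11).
Powers of 11 mod 21: 11^1≡11, 11^2≡16, 11^3≡8, 11^4≡4, 11^5≡2, 11^6≡1. ord_21(11) = 6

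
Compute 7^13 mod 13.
Using Fermat: 7^{12} ≡ 1 (mod 13). 13 ≡ 1 (mod 12). So 7^{13} ≡ 7^{1} ≡ 7 (mod 13)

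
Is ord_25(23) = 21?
Powers of 23 mod 25: 23^1≡23, 23^2≡4, 23^3≡17, 23^4≡16, 23^5≡18, 23^6≡14, 23^7≡22, 23^8≡6, 23^9≡13, 23^10≡24, 23^11≡2, 23^12≡21, 23^13≡8, 23^14≡9, 23^15≡7, 23^16≡11, 23^17≡3, 23^18≡19, 23^19≡12, 23^20≡1. Already 23^20≡1, so the order is 20 < 21. No, the actual order is 20.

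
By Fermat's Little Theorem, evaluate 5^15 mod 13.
By Fermat: 5^{12} ≡ 1 mod 13. So 5^{15} = 5^{12} · 5^{3} ≡ 5^{3} ≡ 8 mod 13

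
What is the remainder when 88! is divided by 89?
By Wilson's theorem, (88)! ≡ -1 ≡ 88 (mod 89)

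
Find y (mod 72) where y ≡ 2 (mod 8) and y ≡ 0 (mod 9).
M = 8 × 9 = 72. M₁ = 9, y₁ ≡ 1 (mod 8). M₂ = 8, y₂ ≡ 8 (mod 9). y = 2×9×1 + 0×8×8 ≡ 18 (mod 72)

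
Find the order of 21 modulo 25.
Powers of 21 mod 25: 21^1≡21, 21^2≡16, 21^3≡11, 21^4≡6, 21^5≡1. Order = 5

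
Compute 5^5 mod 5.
By repeated squaring mod 5: 5^{1}≡0, 5^{2}≡0, 5^{4}≡0. Then 5^{5} = 5^{4+1} ≡ 0 × 0 ≡ 0 mod 5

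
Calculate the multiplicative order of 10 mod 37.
Powers of 10 mod 37: 10^1≡10, 10^2≡26, 10^3≡1. So the order of 10 is 3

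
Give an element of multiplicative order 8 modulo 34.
9 has order 8 mod 34 since 9^{8} ≡ 1 (mod 34) and no smaller power works.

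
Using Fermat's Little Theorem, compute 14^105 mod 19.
By Fermat: 14^{18} ≡ 1 (mod 19). 105 = 5×18 + 15. So 14^{105} ≡ 14^{15} ≡ 12 (mod 19)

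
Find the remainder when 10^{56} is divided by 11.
By Fermat: 10^{10} ≡ 1 mod 11. 56 = 5×10 + 6. So 10^{56} ≡ 10^{6} ≡ 1 mod 11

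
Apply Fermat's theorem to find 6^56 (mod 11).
By Fermat: 6^{10} ≡ 1 (mod 11). 56 = 5×10 + 6. So 6^{56} ≡ 6^{6} ≡ 5 (mod 11)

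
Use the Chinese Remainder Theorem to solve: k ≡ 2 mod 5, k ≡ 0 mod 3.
M = 5 × 3 = 15. M₁ = 3, y₁ ≡ 2 mod 5. M₂ = 5, y₂ ≡ 2 mod 3. k = 2×3×2 + 0×5×2 ≡ 12 mod 15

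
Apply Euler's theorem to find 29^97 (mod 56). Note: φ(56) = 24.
By Euler: 29^{24} ≡ 1 (mod 56) since gcd(29, 56) = 1. 97 = 4×24 + 1. So 29^{97} ≡ 29^{1} ≡ 29 (mod 56)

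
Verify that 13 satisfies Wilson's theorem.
(12)! mod 13 = 12. Since this equals -1 (mod 13), Wilson confirms 13 is prime.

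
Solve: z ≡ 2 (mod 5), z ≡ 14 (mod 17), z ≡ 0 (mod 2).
M = 5 × 17 × 2 = 170. M₁ = 34, y₁ ≡ 4 (mod 5). M₂ = 10, y₂ ≡ 12 (mod 17). M₃ = 85, y₃ ≡ 1 (mod 2). z = 2×34×4 + 14×10×12 + 0×85×1 ≡ 82 (mod 170)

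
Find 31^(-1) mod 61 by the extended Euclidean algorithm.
Extended GCD: 31(2) + 61(-1) = 1. So 31^(-1) ≡ 2 mod 61. Verify: 31 × 2 = 62 ≡ 1 mod 61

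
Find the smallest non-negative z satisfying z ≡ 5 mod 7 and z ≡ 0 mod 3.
M = 7 × 3 = 21. M₁ = 3, y₁ ≡ 5 mod 7. M₂ = 7, y₂ ≡ 1 mod 3. z = 5×3×5 + 0×7×1 ≡ 12 mod 21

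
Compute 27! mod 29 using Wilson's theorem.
(28)! = (27)! × (28) ≡ -1 mod 29. So (27)! ≡ -1 × (28)^(-1) ≡ (-1)×(-1) = 1 mod 29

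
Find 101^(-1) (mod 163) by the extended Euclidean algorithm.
Extended GCD: 101(-71) + 163(44) = 1. So 101^(-1) ≡ -71 ≡ 92 (mod 163). Verify: 101 × 92 = 9292 ≡ 1 (mod 163)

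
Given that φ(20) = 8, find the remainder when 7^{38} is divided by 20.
By Euler: 7^{8} ≡ 1 (mod 20) since gcd(7, 20) = 1. 38 = 4×8 + 6. So 7^{38} ≡ 7^{6} ≡ 9 (mod 20)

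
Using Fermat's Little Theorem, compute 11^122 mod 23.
By Fermat: 11^{22} ≡ 1 (mod 23). 122 = 5×22 + 12. So 11^{122} ≡ 11^{12} ≡ 12 (mod 23)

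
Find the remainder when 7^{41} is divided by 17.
By Fermat: 7^{16} ≡ 1 mod 17. 41 = 2×16 + 9. So 7^{41} ≡ 7^{9} ≡ 10 mod 17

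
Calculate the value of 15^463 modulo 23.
Using Fermat: 15^{22} ≡ 1 mod 23. 463 ≡ 1 mod 22. So 15^{463} ≡ 15^{1} ≡ 15 mod 23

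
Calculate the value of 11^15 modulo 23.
By repeated squaring mod 23: 11^{1}≡11, 11^{2}≡6, 11^{4}≡13, 11^{8}≡8. Then 11^{15} = 11^{8+4+2+1} ≡ 8 × 13 × 6 × 11 ≡ 10 mod 23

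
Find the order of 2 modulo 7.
Powers of 2 mod 7: 2^1≡2, 2^2≡4, 2^3≡1. Order = 3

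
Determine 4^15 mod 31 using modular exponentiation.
By repeated squaring mod 31: 4^{1}≡4, 4^{2}≡16, 4^{4}≡8, 4^{8}≡2. Then 4^{15} = 4^{8+4+2+1} ≡ 2 × 8 × 16 × 4 ≡ 1 mod 31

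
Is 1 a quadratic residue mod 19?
By Euler's criterion: 1^{9} ≡ 1 (mod 19). Since this equals 1, 1 is a QR.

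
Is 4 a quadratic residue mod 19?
By Euler's criterion: 4^{9} ≡ 1 mod 19. Since this equals 1, 4 is a QR.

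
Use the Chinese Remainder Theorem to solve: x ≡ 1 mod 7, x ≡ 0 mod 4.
M = 7 × 4 = 28. M₁ = 4, y₁ ≡ 2 mod 7. M₂ = 7, y₂ ≡ 3 mod 4. x = 1×4×2 + 0×7×3 ≡ 8 mod 28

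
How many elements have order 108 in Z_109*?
Number of primitive roots mod 109 = φ(p-1) = φ(108) = 36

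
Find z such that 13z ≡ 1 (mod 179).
Since 179 is prime, by Fermat 13^(-1) ≡ 13^{177} ≡ 124 (mod 179). Verify: 13 × 124 = 1612 ≡ 1 (mod 179)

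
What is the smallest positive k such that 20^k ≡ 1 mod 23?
Powers of 20 mod 23: 20^1≡20, 20^2≡9, 20^3≡19, 20^4≡12, 20^5≡10, 20^6≡16, 20^7≡21, 20^8≡6, 20^9≡5, 20^10≡8, 20^11≡22, 20^12≡3, 20^13≡14, 20^14≡4, 20^15≡11, 20^16≡13, 20^17≡7, 20^18≡2, 20^19≡17, 20^20≡18, 20^21≡15, 20^22≡1. Order = 22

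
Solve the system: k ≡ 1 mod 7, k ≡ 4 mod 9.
M = 7 × 9 = 63. M₁ = 9, y₁ ≡ 4 mod 7. M₂ = 7, y₂ ≡ 4 mod 9. k = 1×9×4 + 4×7×4 ≡ 22 mod 63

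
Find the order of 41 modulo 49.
Powers of 41 mod 49: 41^1≡41, 41^2≡15, 41^3≡27, 41^4≡29, 41^5≡13, 41^6≡43, 41^7≡48, 41^8≡8, 41^9≡34, 41^10≡22, 41^11≡20, 41^12≡36, 41^13≡6, 41^14≡1. So the order of 41 is 14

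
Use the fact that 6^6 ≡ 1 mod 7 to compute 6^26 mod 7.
By Fermat: 6^{6} ≡ 1 mod 7. 26 = 4×6 + 2. So 6^{26} ≡ 6^{2} ≡ 1 mod 7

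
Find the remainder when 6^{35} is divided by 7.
By Fermat: 6^{6} ≡ 1 mod 7. 35 = 5×6 + 5. So 6^{35} ≡ 6^{5} ≡ 6 mod 7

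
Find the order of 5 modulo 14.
Powers of 5 mod 14: 5^1≡5, 5^2≡11, 5^3≡13, 5^4≡9, 5^5≡3, 5^6≡1. ord_14(5) = 6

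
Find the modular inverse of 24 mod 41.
Since 41 is prime, by Fermat 24^(-1) ≡ 24^{39} ≡ 12 (mod 41). Verify: 24 × 12 = 288 ≡ 1 (mod 41)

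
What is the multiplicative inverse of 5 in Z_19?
Since 19 is prime, by Fermat 5^(-1) ≡ 5^{17} ≡ 4 mod 19. Verify: 5 × 4 = 20 ≡ 1 mod 19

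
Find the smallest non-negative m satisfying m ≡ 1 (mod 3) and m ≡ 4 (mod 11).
M = 3 × 11 = 33. M₁ = 11, y₁ ≡ 2 (mod 3). M₂ = 3, y₂ ≡ 4 (mod 11). m = 1×11×2 + 4×3×4 ≡ 4 (mod 33)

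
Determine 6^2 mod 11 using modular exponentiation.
6^{2} = 36 ≡ 3 (mod 11)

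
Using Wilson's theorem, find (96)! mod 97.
By Wilson's theorem, (96)! ≡ -1 ≡ 96 (mod 97)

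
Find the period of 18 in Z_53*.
Powers of 18 mod 53: 18^1≡18, 18^2≡6, 18^3≡2, 18^4≡36, 18^5≡12, 18^6≡4, 18^7≡19, 18^8≡24, 18^9≡8, 18^10≡38, 18^11≡48, 18^12≡16, 18^13≡23, 18^14≡43, 18^15≡32, 18^16≡46, 18^17≡33, 18^18≡11, 18^19≡39, 18^20≡13, 18^21≡22, 18^22≡25, 18^23≡26, 18^24≡44, 18^25≡50, 18^26≡52, 18^27≡35, 18^28≡47, 18^29≡51, 18^30≡17, 18^31≡41, 18^32≡49, 18^33≡34, 18^34≡29, 18^35≡45, 18^36≡15, 18^37≡5, 18^38≡37, 18^39≡30, 18^40≡10, 18^41≡21, 18^42≡7, 18^43≡20, 18^44≡42, 18^45≡14, 18^46≡40, 18^47≡31, 18^48≡28, 18^49≡27, 18^50≡9, 18^51≡3, 18^52≡1. ord_53(18) = 52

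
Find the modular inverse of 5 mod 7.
Since 7 is prime, by Fermat 5^(-1) ≡ 5^{5} ≡ 3 (mod 7). Verify: 5 × 3 = 15 ≡ 1 (mod 7)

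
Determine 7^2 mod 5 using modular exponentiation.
7^{2} = 49 ≡ 4 mod 5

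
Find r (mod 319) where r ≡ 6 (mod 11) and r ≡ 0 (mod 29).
M = 11 × 29 = 319. M₁ = 29, y₁ ≡ 8 (mod 11). M₂ = 11, y₂ ≡ 8 (mod 29). r = 6×29×8 + 0×11×8 ≡ 116 (mod 319)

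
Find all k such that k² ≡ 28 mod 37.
The square roots of 28 mod 37 are 19 and 18. Verify: 19² = 361 ≡ 28 mod 37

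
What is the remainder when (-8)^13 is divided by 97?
By repeated squaring (mod 97): (-8)^{1}≡89, (-8)^{2}≡64, (-8)^{4}≡22, (-8)^{8}≡96. Then (-8)^{13} = (-8)^{8+4+1} ≡ 96 × 22 × 89 ≡ 79 (mod 97)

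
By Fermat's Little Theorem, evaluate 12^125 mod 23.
By Fermat: 12^{22} ≡ 1 (mod 23). 125 = 5×22 + 15. So 12^{125} ≡ 12^{15} ≡ 13 (mod 23)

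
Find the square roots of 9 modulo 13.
The square roots of 9 mod 13 are 3 and 10. Verify: 3² = 9 ≡ 9 mod 13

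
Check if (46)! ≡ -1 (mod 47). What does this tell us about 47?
(46)! mod 47 = 46. Since this equals -1 (mod 47), Wilson confirms 47 is prime.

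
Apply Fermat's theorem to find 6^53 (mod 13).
By Fermat: 6^{12} ≡ 1 (mod 13). 53 = 4×12 + 5. So 6^{53} ≡ 6^{5} ≡ 2 (mod 13)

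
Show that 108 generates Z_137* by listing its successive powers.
108^1, 108^2, ..., 108^{136} mod 137: [108, 19, 134, 87, 80, 9, 13, 34, 110, 98, 35, 81, 117, 32, 31, 60, 41, 44, 94, 14, 5, 129, 95, 122, 24, 126, 45, 65, 33, 2, 79, 38, 131, 37, 23, 18, 26, 68, 83, 59, 70, 25, 97, 64, 62, 120, 82, 88, 51, 28, 10, 121, 53, 107, 48, 115, 90, 130, 66, 4, 21, 76, 125, 74, 46, 36, 52, 136, 29, 118, 3, 50, 57, 128, 124, 103, 27, 39, 102, 56, 20, 105, 106, 77, 96, 93, 43, 123, 132, 8, 42, 15, 113, 11, 92, 72, 104, 135, 58, 99, 6, 100, 114, 119, 111, 69, 54, 78, 67, 112, 40, 73, 75, 17, 55, 49, 86, 109, 127, 16, 84, 30, 89, 22, 47, 7, 71, 133, 116, 61, 12, 63, 91, 101, 85, 1]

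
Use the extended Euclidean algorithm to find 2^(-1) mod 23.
Extended GCD: 2(-11) + 23(1) = 1. So 2^(-1) ≡ -11 ≡ 12 mod 23. Verify: 2 × 12 = 24 ≡ 1 mod 23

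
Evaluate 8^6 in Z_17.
By repeated squaring mod 17: 8^{1}≡8, 8^{2}≡13, 8^{4}≡16. Then 8^{6} = 8^{4+2} ≡ 16 × 13 ≡ 4 mod 17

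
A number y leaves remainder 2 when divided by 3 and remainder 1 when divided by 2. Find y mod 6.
M = 3 × 2 = 6. M₁ = 2, y₁ ≡ 2 mod 3. M₂ = 3, y₂ ≡ 1 mod 2. y = 2×2×2 + 1×3×1 ≡ 5 mod 6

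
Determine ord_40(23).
Powers of 23 mod 40: 23^1≡23, 23^2≡9, 23^3≡7, 23^4≡1. Order = 4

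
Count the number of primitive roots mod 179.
A prime p has φ(p-1) primitive roots; here φ(178) = 88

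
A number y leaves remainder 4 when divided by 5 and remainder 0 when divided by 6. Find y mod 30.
M = 5 × 6 = 30. M₁ = 6, y₁ ≡ 1 mod 5. M₂ = 5, y₂ ≡ 5 mod 6. y = 4×6×1 + 0×5×5 ≡ 24 mod 30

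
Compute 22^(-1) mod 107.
Since 107 is prime, by Fermat 22^(-1) ≡ 22^{105} ≡ 73 mod 107. Verify: 22 × 73 = 1606 ≡ 1 mod 107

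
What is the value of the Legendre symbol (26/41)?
(26/41) = 26^{20} mod 41 = -1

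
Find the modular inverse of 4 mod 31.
Since 31 is prime, by Fermat 4^(-1) ≡ 4^{29} ≡ 8 mod 31. Verify: 4 × 8 = 32 ≡ 1 mod 31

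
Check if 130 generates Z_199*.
130^{99} ≡ 1 (mod 199) and 99 < 198, so ord_199(130) = 99 ≠ 198 and 130 is not a primitive root.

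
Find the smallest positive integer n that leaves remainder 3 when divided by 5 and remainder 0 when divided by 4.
M = 5 × 4 = 20. M₁ = 4, y₁ ≡ 4 mod 5. M₂ = 5, y₂ ≡ 1 mod 4. n = 3×4×4 + 0×5×1 ≡ 8 mod 20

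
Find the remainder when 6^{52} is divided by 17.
By Fermat: 6^{16} ≡ 1 mod 17. 52 = 3×16 + 4. So 6^{52} ≡ 6^{4} ≡ 4 mod 17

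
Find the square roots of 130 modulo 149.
The square roots of 130 mod 149 are 117 and 32. Verify: 117² = 13689 ≡ 130 (mod 149)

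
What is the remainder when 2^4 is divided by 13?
2^{4} = 16 ≡ 3 (mod 13)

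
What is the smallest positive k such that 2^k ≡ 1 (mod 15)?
Powers of 2 mod 15: 2^1≡2, 2^2≡4, 2^3≡8, 2^4≡1. So the order of 2 is 4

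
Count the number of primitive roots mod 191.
A prime p has φ(p-1) primitive roots; here φ(190) = 72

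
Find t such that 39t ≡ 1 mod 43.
Since 43 is prime, by Fermat 39^(-1) ≡ 39^{41} ≡ 32 mod 43. Verify: 39 × 32 = 1248 ≡ 1 mod 43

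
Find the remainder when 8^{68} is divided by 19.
By Fermat: 8^{18} ≡ 1 mod 19. 68 = 3×18 + 14. So 8^{68} ≡ 8^{14} ≡ 7 mod 19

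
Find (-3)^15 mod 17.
By repeated squaring mod 17: (-3)^{1}≡14, (-3)^{2}≡9, (-3)^{4}≡13, (-3)^{8}≡16. Then (-3)^{15} = (-3)^{8+4+2+1} ≡ 16 × 13 × 9 × 14 ≡ 11 mod 17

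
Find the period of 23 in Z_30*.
Powers of 23 mod 30: 23^1≡23, 23^2≡19, 23^3≡17, 23^4≡1. ord_30(23) = 4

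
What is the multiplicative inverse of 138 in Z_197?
Since 197 is prime, by Fermat 138^(-1) ≡ 138^{195} ≡ 10 mod 197. Verify: 138 × 10 = 1380 ≡ 1 mod 197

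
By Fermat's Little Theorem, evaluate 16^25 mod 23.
By Fermat: 16^{22} ≡ 1 mod 23. So 16^{25} = 16^{22} · 16^{3} ≡ 16^{3} ≡ 2 mod 23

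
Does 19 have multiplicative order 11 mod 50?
Powers of 19 mod 50: 19^1≡19, 19^2≡11, 19^3≡9, 19^4≡21, 19^5≡49, 19^6≡31, 19^7≡39, 19^8≡41, 19^9≡29, 19^10≡1. Already 19^10≡1, so the order is 10 < 11. No, the actual order is 10.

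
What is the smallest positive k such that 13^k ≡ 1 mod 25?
Powers of 13 mod 25: 13^1≡13, 13^2≡19, 13^3≡22, 13^4≡11, 13^5≡18, 13^6≡9, 13^7≡17, 13^8≡21, 13^9≡23, 13^10≡24, 13^11≡12, 13^12≡6, 13^13≡3, 13^14≡14, 13^15≡7, 13^16≡16, 13^17≡8, 13^18≡4, 13^19≡2, 13^20≡1. ord_25(13) = 20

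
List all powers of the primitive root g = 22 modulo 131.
22^1, 22^2, ..., 22^{130} mod 131: [22, 91, 37, 28, 92, 59, 119, 129, 87, 80, 57, 75, 78, 13, 24, 4, 88, 102, 17, 112, 106, 105, 83, 123, 86, 58, 97, 38, 50, 52, 96, 16, 90, 15, 68, 55, 31, 27, 70, 99, 82, 101, 126, 21, 69, 77, 122, 64, 98, 60, 10, 89, 124, 108, 18, 3, 66, 11, 111, 84, 14, 46, 95, 125, 130, 109, 40, 94, 103, 39, 72, 12, 2, 44, 51, 74, 56, 53, 118, 107, 127, 43, 29, 114, 19, 25, 26, 48, 8, 45, 73, 34, 93, 81, 79, 35, 115, 41, 116, 63, 76, 100, 104, 61, 32, 49, 30, 5, 110, 62, 54, 9, 67, 33, 71, 121, 42, 7, 23, 113, 128, 65, 120, 20, 47, 117, 85, 36, 6, 1]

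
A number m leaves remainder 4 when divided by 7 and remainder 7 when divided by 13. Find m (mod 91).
M = 7 × 13 = 91. M₁ = 13, y₁ ≡ 6 (mod 7). M₂ = 7, y₂ ≡ 2 (mod 13). m = 4×13×6 + 7×7×2 ≡ 46 (mod 91)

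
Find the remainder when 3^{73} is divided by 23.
By Fermat: 3^{22} ≡ 1 mod 23. 73 = 3×22 + 7. So 3^{73} ≡ 3^{7} ≡ 2 mod 23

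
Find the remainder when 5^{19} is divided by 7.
By Fermat: 5^{6} ≡ 1 (mod 7). 19 = 3×6 + 1. So 5^{19} ≡ 5^{1} ≡ 5 (mod 7)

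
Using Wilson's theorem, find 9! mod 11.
(10)! = (9)! × (10) ≡ -1 mod 11. So (9)! ≡ -1 × (10)^(-1) ≡ (-1)×(-1) = 1 mod 11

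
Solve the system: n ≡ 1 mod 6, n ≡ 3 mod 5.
M = 6 × 5 = 30. M₁ = 5, y₁ ≡ 5 mod 6. M₂ = 6, y₂ ≡ 1 mod 5. n = 1×5×5 + 3×6×1 ≡ 13 mod 30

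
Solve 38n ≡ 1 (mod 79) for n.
Since 79 is prime, by Fermat 38^(-1) ≡ 38^{77} ≡ 52 (mod 79). Verify: 38 × 52 = 1976 ≡ 1 (mod 79)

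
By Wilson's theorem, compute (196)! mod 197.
By Wilson's theorem, (196)! ≡ -1 ≡ 196 mod 197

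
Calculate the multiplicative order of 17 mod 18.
Powers of 17 mod 18: 17^1≡17, 17^2≡1. Order = 2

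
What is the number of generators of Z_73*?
A prime p has φ(p-1) primitive roots; here φ(72) = 24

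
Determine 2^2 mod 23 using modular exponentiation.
2^{2} = 4 ≡ 4 (mod 23)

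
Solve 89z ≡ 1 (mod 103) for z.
Since 103 is prime, by Fermat 89^(-1) ≡ 89^{101} ≡ 22 (mod 103). Verify: 89 × 22 = 1958 ≡ 1 (mod 103)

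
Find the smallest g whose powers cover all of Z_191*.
g = 19. For each prime q|190: 19^{95}≡190, 19^{38}≡39, 19^{10}≡52, none ≡ 1, so ord_191(19) = 190 and 19 is a primitive root.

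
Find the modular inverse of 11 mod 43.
Since 43 is prime, by Fermat 11^(-1) ≡ 11^{41} ≡ 4 mod 43. Verify: 11 × 4 = 44 ≡ 1 mod 43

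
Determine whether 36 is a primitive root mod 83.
36^{41} ≡ 1 mod 83 and 41 < 82, so ord_83(36) = 41 ≠ 82 and 36 is not a primitive root.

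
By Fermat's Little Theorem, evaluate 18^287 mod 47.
By Fermat: 18^{46} ≡ 1 mod 47. 287 ≡ 11 mod 46. So 18^{287} ≡ 18^{11} ≡ 9 mod 47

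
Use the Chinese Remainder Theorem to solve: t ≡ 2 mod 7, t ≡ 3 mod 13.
M = 7 × 13 = 91. M₁ = 13, y₁ ≡ 6 mod 7. M₂ = 7, y₂ ≡ 2 mod 13. t = 2×13×6 + 3×7×2 ≡ 16 mod 91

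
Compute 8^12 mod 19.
By repeated squaring mod 19: 8^{1}≡8, 8^{2}≡7, 8^{4}≡11, 8^{8}≡7. Then 8^{12} = 8^{8+4} ≡ 7 × 11 ≡ 1 mod 19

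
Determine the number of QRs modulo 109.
The squaring map on Z_109* is 2-to-1, so there are (108)/2 = 54 QRs.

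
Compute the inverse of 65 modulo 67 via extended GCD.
Extended GCD: 65(33) + 67(-32) = 1. So 65^(-1) ≡ 33 (mod 67). Verify: 65 × 33 = 2145 ≡ 1 (mod 67)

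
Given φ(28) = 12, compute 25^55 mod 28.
By Euler: 25^{12} ≡ 1 (mod 28) since gcd(25, 28) = 1. 55 = 4×12 + 7. So 25^{55} ≡ 25^{7} ≡ 25 (mod 28)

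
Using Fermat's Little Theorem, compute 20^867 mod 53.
By Fermat: 20^{52} ≡ 1 (mod 53). 867 ≡ 35 (mod 52). So 20^{867} ≡ 20^{35} ≡ 27 (mod 53)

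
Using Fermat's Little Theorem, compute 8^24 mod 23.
By Fermat: 8^{22} ≡ 1 mod 23. So 8^{24} = 8^{22} · 8^{2} ≡ 8^{2} ≡ 18 mod 23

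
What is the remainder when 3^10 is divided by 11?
Using Fermat: 3^{10} ≡ 1 (mod 11). 10 ≡ 0 (mod 10). So 3^{10} ≡ 3^{0} ≡ 1 (mod 11)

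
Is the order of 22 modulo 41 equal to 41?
Powers of 22 mod 41: 22^1≡22, 22^2≡33, 22^3≡29, 22^4≡23, 22^5≡14, 22^6≡21, 22^7≡11, 22^8≡37, 22^9≡35, 22^10≡32, 22^11≡7, 22^12≡31, 22^13≡26, 22^14≡39, 22^15≡38, 22^16≡16, 22^17≡24, 22^18≡36, 22^19≡13, 22^20≡40, 22^21≡19, 22^22≡8, 22^23≡12, 22^24≡18, 22^25≡27, 22^26≡20, 22^27≡30, 22^28≡4, 22^29≡6, 22^30≡9, 22^31≡34, 22^32≡10, 22^33≡15, 22^34≡2, 22^35≡3, 22^36≡25, 22^37≡17, 22^38≡5, 22^39≡28, 22^40≡1. Already 22^40≡1, so the order is 40 < 41. No, the actual order is 40.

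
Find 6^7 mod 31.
By repeated squaring mod 31: 6^{1}≡6, 6^{2}≡5, 6^{4}≡25. Then 6^{7} = 6^{4+2+1} ≡ 25 × 5 × 6 ≡ 6 mod 31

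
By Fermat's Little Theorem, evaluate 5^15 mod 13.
By Fermat: 5^{12} ≡ 1 mod 13. So 5^{15} = 5^{12} · 5^{3} ≡ 5^{3} ≡ 8 mod 13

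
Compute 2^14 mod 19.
By repeated squaring mod 19: 2^{1}≡2, 2^{2}≡4, 2^{4}≡16, 2^{8}≡9. Then 2^{14} = 2^{8+4+2} ≡ 9 × 16 × 4 ≡ 6 mod 19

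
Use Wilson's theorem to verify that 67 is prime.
(66)! mod 67 = 66. Since this equals -1 (mod 67), Wilson confirms 67 is prime.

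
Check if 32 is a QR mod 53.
By Euler's criterion: 32^{26} ≡ 52 mod 53. Since this equals -1 (≡ 52), 32 is not a QR.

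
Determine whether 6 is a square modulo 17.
By Euler's criterion: 6^{8} ≡ 16 (mod 17). Since this equals -1 (≡ 16), 6 is not a QR.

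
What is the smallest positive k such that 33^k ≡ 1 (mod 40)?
Powers of 33 mod 40: 33^1≡33, 33^2≡9, 33^3≡17, 33^4≡1. ord_40(33) = 4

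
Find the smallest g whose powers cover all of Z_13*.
g = 2. Powers: [2, 4, 8, 3, 6, 12, ...] generates all 12 non-zero residues.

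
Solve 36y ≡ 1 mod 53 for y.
Since 53 is prime, by Fermat 36^(-1) ≡ 36^{51} ≡ 28 mod 53. Verify: 36 × 28 = 1008 ≡ 1 mod 53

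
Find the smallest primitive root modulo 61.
g = 2. For each prime q|60: 2^{30}≡60, 2^{20}≡47, 2^{12}≡9, none ≡ 1, so ord_61(2) = 60 and 2 is a primitive root.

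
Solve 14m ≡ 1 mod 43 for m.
Since 43 is prime, by Fermat 14^(-1) ≡ 14^{41} ≡ 40 mod 43. Verify: 14 × 40 = 560 ≡ 1 mod 43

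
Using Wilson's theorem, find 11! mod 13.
(12)! = (11)! × (12) ≡ -1 (mod 13). So (11)! ≡ -1 × (12)^(-1) ≡ (-1)×(-1) = 1 (mod 13)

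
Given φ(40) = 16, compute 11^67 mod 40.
By Euler: 11^{16} ≡ 1 (mod 40) since gcd(11, 40) = 1. 67 = 4×16 + 3. So 11^{67} ≡ 11^{3} ≡ 11 (mod 40)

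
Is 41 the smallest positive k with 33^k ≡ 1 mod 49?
Powers of 33 mod 49: 33^1≡33, 33^2≡11, 33^3≡20, 33^4≡23, 33^5≡24, 33^6≡8, 33^7≡19, 33^8≡39, 33^9≡13, 33^10≡37, 33^11≡45, 33^12≡15, 33^13≡5, 33^14≡18, 33^15≡6, 33^16≡2, 33^17≡17, 33^18≡22, 33^19≡40, 33^20≡46, 33^21≡48, 33^22≡16, 33^23≡38, 33^24≡29, 33^25≡26, 33^26≡25, 33^27≡41, 33^28≡30, 33^29≡10, 33^30≡36, 33^31≡12, 33^32≡4, 33^33≡34, 33^34≡44, 33^35≡31, 33^36≡43, 33^37≡47, 33^38≡32, 33^39≡27, 33^40≡9, 33^41≡3, 33^42≡1. 33^41≡3≢1, so ord ≠ 41. No, the actual order is 42.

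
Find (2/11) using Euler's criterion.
(2/11) = 2^{5} mod 11 = -1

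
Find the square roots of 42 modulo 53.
The square roots of 42 mod 53 are 28 and 25. Verify: 28² = 784 ≡ 42 (mod 53)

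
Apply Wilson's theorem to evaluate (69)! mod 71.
(70)! = (69)! × (70) ≡ -1 (mod 71). So (69)! ≡ -1 × (70)^(-1) ≡ (-1)×(-1) = 1 (mod 71)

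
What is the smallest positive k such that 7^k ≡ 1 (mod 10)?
Powers of 7 mod 10: 7^1≡7, 7^2≡9, 7^3≡3, 7^4≡1. ord_10(7) = 4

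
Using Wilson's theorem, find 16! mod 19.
(18)! = (16)! × (17) × (18) ≡ -1 (mod 19). So (16)! ≡ -1 × [(18)(17)]^(-1) ≡ 9 (mod 19)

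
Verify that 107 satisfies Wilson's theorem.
(106)! mod 107 = 106. Since this equals -1 mod 107, Wilson confirms 107 is prime.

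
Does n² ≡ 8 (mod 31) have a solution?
By Euler's criterion: 8^{15} ≡ 1 (mod 31). Since this equals 1, 8 is a QR.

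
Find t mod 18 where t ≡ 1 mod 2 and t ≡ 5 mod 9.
M = 2 × 9 = 18. M₁ = 9, y₁ ≡ 1 mod 2. M₂ = 2, y₂ ≡ 5 mod 9. t = 1×9×1 + 5×2×5 ≡ 5 mod 18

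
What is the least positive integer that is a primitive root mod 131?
g = 2. For each prime q|130: 2^{65}≡130, 2^{26}≡53, 2^{10}≡107, none ≡ 1, so ord_131(2) = 130 and 2 is a primitive root.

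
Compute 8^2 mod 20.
8^{2} = 64 ≡ 4 (mod 20)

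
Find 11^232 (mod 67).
Using Fermat: 11^{66} ≡ 1 (mod 67). 232 ≡ 34 (mod 66). So 11^{232} ≡ 11^{34} ≡ 56 (mod 67)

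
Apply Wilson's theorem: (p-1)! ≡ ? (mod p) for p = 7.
By Wilson's theorem, (6)! ≡ -1 ≡ 6 mod 7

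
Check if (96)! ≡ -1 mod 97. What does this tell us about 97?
(96)! mod 97 = 96. Since this equals -1 mod 97, Wilson confirms 97 is prime.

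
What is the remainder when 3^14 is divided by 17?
By repeated squaring (mod 17): 3^{1}≡3, 3^{2}≡9, 3^{4}≡13, 3^{8}≡16. Then 3^{14} = 3^{8+4+2} ≡ 16 × 13 × 9 ≡ 2 (mod 17)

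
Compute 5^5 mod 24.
By repeated squaring mod 24: 5^{1}≡5, 5^{2}≡1, 5^{4}≡1. Then 5^{5} = 5^{4+1} ≡ 1 × 5 ≡ 5 mod 24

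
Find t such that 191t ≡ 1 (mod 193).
Since 193 is prime, by Fermat 191^(-1) ≡ 191^{191} ≡ 96 (mod 193). Verify: 191 × 96 = 18336 ≡ 1 (mod 193)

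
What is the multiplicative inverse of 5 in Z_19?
Since 19 is prime, by Fermat 5^(-1) ≡ 5^{17} ≡ 4 (mod 19). Verify: 5 × 4 = 20 ≡ 1 (mod 19)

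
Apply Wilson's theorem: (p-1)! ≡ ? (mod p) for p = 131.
By Wilson's theorem, (130)! ≡ -1 ≡ 130 (mod 131)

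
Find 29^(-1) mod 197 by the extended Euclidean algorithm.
Extended GCD: 29(34) + 197(-5) = 1. So 29^(-1) ≡ 34 mod 197. Verify: 29 × 34 = 986 ≡ 1 mod 197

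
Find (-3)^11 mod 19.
By repeated squaring mod 19: (-3)^{1}≡16, (-3)^{2}≡9, (-3)^{4}≡5, (-3)^{8}≡6. Then (-3)^{11} = (-3)^{8+2+1} ≡ 6 × 9 × 16 ≡ 9 mod 19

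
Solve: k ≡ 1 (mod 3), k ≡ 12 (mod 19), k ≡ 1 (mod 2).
M = 3 × 19 × 2 = 114. M₁ = 38, y₁ ≡ 2 (mod 3). M₂ = 6, y₂ ≡ 16 (mod 19). M₃ = 57, y₃ ≡ 1 (mod 2). k = 1×38×2 + 12×6×16 + 1×57×1 ≡ 31 (mod 114)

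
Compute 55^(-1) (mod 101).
Since 101 is prime, by Fermat 55^(-1) ≡ 55^{99} ≡ 90 (mod 101). Verify: 55 × 90 = 4950 ≡ 1 (mod 101)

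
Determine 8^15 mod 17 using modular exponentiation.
By repeated squaring (mod 17): 8^{1}≡8, 8^{2}≡13, 8^{4}≡16, 8^{8}≡1. Then 8^{15} = 8^{8+4+2+1} ≡ 1 × 16 × 13 × 8 ≡ 15 (mod 17)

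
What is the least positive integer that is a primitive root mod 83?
g = 2. For each prime q|82: 2^{41}≡82, 2^{2}≡4, none ≡ 1, so ord_83(2) = 82 and 2 is a primitive root.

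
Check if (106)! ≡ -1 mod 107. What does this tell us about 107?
(106)! mod 107 = 106. Since this equals -1 mod 107, Wilson confirms 107 is prime.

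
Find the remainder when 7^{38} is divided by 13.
By Fermat: 7^{12} ≡ 1 mod 13. 38 = 3×12 + 2. So 7^{38} ≡ 7^{2} ≡ 10 mod 13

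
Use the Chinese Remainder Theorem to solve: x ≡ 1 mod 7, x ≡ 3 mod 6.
M = 7 × 6 = 42. M₁ = 6, y₁ ≡ 6 mod 7. M₂ = 7, y₂ ≡ 1 mod 6. x = 1×6×6 + 3×7×1 ≡ 15 mod 42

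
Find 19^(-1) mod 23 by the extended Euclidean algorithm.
Extended GCD: 19(-6) + 23(5) = 1. So 19^(-1) ≡ -6 ≡ 17 mod 23. Verify: 19 × 17 = 323 ≡ 1 mod 23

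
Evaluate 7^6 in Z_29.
By repeated squaring (mod 29): 7^{1}≡7, 7^{2}≡20, 7^{4}≡23. Then 7^{6} = 7^{4+2} ≡ 23 × 20 ≡ 25 (mod 29)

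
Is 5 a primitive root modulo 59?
5^{29} ≡ 1 mod 59 and 29 < 58, so ord_59(5) = 29 ≠ 58 and 5 is not a primitive root.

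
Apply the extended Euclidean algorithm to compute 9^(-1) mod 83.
Extended GCD: 9(37) + 83(-4) = 1. So 9^(-1) ≡ 37 mod 83. Verify: 9 × 37 = 333 ≡ 1 mod 83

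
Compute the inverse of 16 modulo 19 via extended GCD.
Extended GCD: 16(6) + 19(-5) = 1. So 16^(-1) ≡ 6 (mod 19). Verify: 16 × 6 = 96 ≡ 1 (mod 19)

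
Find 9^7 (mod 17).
By repeated squaring (mod 17): 9^{1}≡9, 9^{2}≡13, 9^{4}≡16. Then 9^{7} = 9^{4+2+1} ≡ 16 × 13 × 9 ≡ 2 (mod 17)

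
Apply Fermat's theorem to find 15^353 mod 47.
By Fermat: 15^{46} ≡ 1 mod 47. 353 ≡ 31 mod 46. So 15^{353} ≡ 15^{31} ≡ 11 mod 47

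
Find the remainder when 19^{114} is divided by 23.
By Fermat: 19^{22} ≡ 1 (mod 23). 114 = 5×22 + 4. So 19^{114} ≡ 19^{4} ≡ 3 (mod 23)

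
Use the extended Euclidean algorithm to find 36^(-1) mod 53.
Extended GCD: 36(-25) + 53(17) = 1. So 36^(-1) ≡ -25 ≡ 28 (mod 53). Verify: 36 × 28 = 1008 ≡ 1 (mod 53)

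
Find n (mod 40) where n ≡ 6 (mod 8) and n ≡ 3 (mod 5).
M = 8 × 5 = 40. M₁ = 5, y₁ ≡ 5 (mod 8). M₂ = 8, y₂ ≡ 2 (mod 5). n = 6×5×5 + 3×8×2 ≡ 38 (mod 40)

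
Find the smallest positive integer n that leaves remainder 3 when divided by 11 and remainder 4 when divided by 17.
M = 11 × 17 = 187. M₁ = 17, y₁ ≡ 2 mod 11. M₂ = 11, y₂ ≡ 14 mod 17. n = 3×17×2 + 4×11×14 ≡ 157 mod 187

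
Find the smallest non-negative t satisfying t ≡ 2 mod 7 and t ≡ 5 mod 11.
M = 7 × 11 = 77. M₁ = 11, y₁ ≡ 2 mod 7. M₂ = 7, y₂ ≡ 8 mod 11. t = 2×11×2 + 5×7×8 ≡ 16 mod 77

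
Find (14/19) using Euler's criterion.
(14/19) = 14^{9} mod 19 = -1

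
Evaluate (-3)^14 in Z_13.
Using Fermat: (-3)^{12} ≡ 1 (mod 13). 14 ≡ 2 (mod 12). So (-3)^{14} ≡ (-3)^{2} ≡ 9 (mod 13)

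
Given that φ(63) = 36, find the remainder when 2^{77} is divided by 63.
By Euler: 2^{36} ≡ 1 mod 63 since gcd(2, 63) = 1. 77 = 2×36 + 5. So 2^{77} ≡ 2^{5} ≡ 32 mod 63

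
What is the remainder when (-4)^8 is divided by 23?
By repeated squaring mod 23: (-4)^{1}≡19, (-4)^{2}≡16, (-4)^{4}≡3, (-4)^{8}≡9. So (-4)^{8} ≡ 9 mod 23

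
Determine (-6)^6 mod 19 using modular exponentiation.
By repeated squaring (mod 19): (-6)^{1}≡13, (-6)^{2}≡17, (-6)^{4}≡4. Then (-6)^{6} = (-6)^{4+2} ≡ 4 × 17 ≡ 11 (mod 19)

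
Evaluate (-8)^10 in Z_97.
By repeated squaring (mod 97): (-8)^{1}≡89, (-8)^{2}≡64, (-8)^{4}≡22, (-8)^{8}≡96. Then (-8)^{10} = (-8)^{8+2} ≡ 96 × 64 ≡ 33 (mod 97)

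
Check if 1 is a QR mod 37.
By Euler's criterion: 1^{18} ≡ 1 mod 37. Since this equals 1, 1 is a QR.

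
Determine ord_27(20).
Powers of 20 mod 27: 20^1≡20, 20^2≡22, 20^3≡8, 20^4≡25, 20^5≡14, 20^6≡10, 20^7≡11, 20^8≡4, 20^9≡26, 20^10≡7, 20^11≡5, 20^12≡19, 20^13≡2, 20^14≡13, 20^15≡17, 20^16≡16, 20^17≡23, 20^18≡1. ord_27(20) = 18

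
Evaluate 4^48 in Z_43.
Using Fermat: 4^{42} ≡ 1 mod 43. 48 ≡ 6 mod 42. So 4^{48} ≡ 4^{6} ≡ 11 mod 43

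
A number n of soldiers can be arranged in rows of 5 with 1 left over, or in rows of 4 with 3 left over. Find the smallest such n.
M = 5 × 4 = 20. M₁ = 4, y₁ ≡ 4 (mod 5). M₂ = 5, y₂ ≡ 1 (mod 4). n = 1×4×4 + 3×5×1 ≡ 11 (mod 20)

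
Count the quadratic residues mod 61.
Exactly half the non-zero residues mod a prime are QRs: (61-1)/2 = 30.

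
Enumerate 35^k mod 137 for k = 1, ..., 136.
35^1, 35^2, ..., 35^{136} mod 137: [35, 129, 131, 64, 48, 36, 27, 123, 58, 112, 84, 63, 13, 44, 33, 59, 10, 76, 57, 77, 92, 69, 86, 133, 134, 32, 24, 18, 82, 130, 29, 56, 42, 100, 75, 22, 85, 98, 5, 38, 97, 107, 46, 103, 43, 135, 67, 16, 12, 9, 41, 65, 83, 28, 21, 50, 106, 11, 111, 49, 71, 19, 117, 122, 23, 120, 90, 136, 102, 8, 6, 73, 89, 101, 110, 14, 79, 25, 53, 74, 124, 93, 104, 78, 127, 61, 80, 60, 45, 68, 51, 4, 3, 105, 113, 119, 55, 7, 108, 81, 95, 37, 62, 115, 52, 39, 132, 99, 40, 30, 91, 34, 94, 2, 70, 121, 125, 128, 96, 72, 54, 109, 116, 87, 31, 126, 26, 88, 66, 118, 20, 15, 114, 17, 47, 1]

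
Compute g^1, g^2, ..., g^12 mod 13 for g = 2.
2^1, 2^2, ..., 2^{12} mod 13: [2, 4, 8, 3, 6, 12, 11, 9, 5, 10, 7, 1]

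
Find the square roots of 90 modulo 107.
The square roots of 90 mod 107 are 25 and 82. Verify: 25² = 625 ≡ 90 mod 107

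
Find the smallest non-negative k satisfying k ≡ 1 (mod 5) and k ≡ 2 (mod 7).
M = 5 × 7 = 35. M₁ = 7, y₁ ≡ 3 (mod 5). M₂ = 5, y₂ ≡ 3 (mod 7). k = 1×7×3 + 2×5×3 ≡ 16 (mod 35)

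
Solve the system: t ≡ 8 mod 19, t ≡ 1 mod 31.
M = 19 × 31 = 589. M₁ = 31, y₁ ≡ 8 mod 19. M₂ = 19, y₂ ≡ 18 mod 31. t = 8×31×8 + 1×19×18 ≡ 559 mod 589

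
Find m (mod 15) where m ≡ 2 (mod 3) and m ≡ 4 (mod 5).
M = 3 × 5 = 15. M₁ = 5, y₁ ≡ 2 (mod 3). M₂ = 3, y₂ ≡ 2 (mod 5). m = 2×5×2 + 4×3×2 ≡ 14 (mod 15)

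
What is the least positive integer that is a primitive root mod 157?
g = 5. For each prime q|156: 5^{78}≡156, 5^{52}≡12, 5^{12}≡130, none ≡ 1, so ord_157(5) = 156 and 5 is a primitive root.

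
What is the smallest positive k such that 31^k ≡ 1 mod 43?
Powers of 31 mod 43: 31^1≡31, 31^2≡15, 31^3≡35, 31^4≡10, 31^5≡9, 31^6≡21, 31^7≡6, 31^8≡14, 31^9≡4, 31^10≡38, 31^11≡17, 31^12≡11, 31^13≡40, 31^14≡36, 31^15≡41, 31^16≡24, 31^17≡13, 31^18≡16, 31^19≡23, 31^20≡25, 31^21≡1. So the order of 31 is 21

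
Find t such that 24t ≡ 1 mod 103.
Since 103 is prime, by Fermat 24^(-1) ≡ 24^{101} ≡ 73 mod 103. Verify: 24 × 73 = 1752 ≡ 1 mod 103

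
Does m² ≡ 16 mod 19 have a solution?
By Euler's criterion: 16^{9} ≡ 1 mod 19. Since this equals 1, 16 is a QR.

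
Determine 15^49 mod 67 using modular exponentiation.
By repeated squaring (mod 67): 15^{1}≡15, 15^{2}≡24, 15^{4}≡40, 15^{8}≡59, 15^{16}≡64, 15^{32}≡9. Then 15^{49} = 15^{32+16+1} ≡ 9 × 64 × 15 ≡ 64 (mod 67)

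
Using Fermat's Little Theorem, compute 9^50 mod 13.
By Fermat: 9^{12} ≡ 1 (mod 13). 50 = 4×12 + 2. So 9^{50} ≡ 9^{2} ≡ 3 (mod 13)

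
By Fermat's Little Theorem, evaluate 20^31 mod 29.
By Fermat: 20^{28} ≡ 1 mod 29. So 20^{31} = 20^{28} · 20^{3} ≡ 20^{3} ≡ 25 mod 29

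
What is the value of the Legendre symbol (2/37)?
(2/37) = 2^{18} mod 37 = -1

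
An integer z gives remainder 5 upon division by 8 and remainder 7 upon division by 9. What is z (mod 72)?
M = 8 × 9 = 72. M₁ = 9, y₁ ≡ 1 (mod 8). M₂ = 8, y₂ ≡ 8 (mod 9). z = 5×9×1 + 7×8×8 ≡ 61 (mod 72)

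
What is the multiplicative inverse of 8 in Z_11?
Since 11 is prime, by Fermat 8^(-1) ≡ 8^{9} ≡ 7 (mod 11). Verify: 8 × 7 = 56 ≡ 1 (mod 11)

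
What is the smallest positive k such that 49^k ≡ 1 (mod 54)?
Powers of 49 mod 54: 49^1≡49, 49^2≡25, 49^3≡37, 49^4≡31, 49^5≡7, 49^6≡19, 49^7≡13, 49^8≡43, 49^9≡1. So the order of 49 is 9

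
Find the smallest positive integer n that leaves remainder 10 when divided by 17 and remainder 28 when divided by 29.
M = 17 × 29 = 493. M₁ = 29, y₁ ≡ 10 mod 17. M₂ = 17, y₂ ≡ 12 mod 29. n = 10×29×10 + 28×17×12 ≡ 231 mod 493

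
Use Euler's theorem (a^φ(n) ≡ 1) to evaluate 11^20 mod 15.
By Euler: 11^{8} ≡ 1 (mod 15) since gcd(11, 15) = 1. 20 = 2×8 + 4. So 11^{20} ≡ 11^{4} ≡ 1 (mod 15)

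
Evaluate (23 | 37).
(23/37) = 23^{18} mod 37 = -1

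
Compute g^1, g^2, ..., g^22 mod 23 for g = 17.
17^1, 17^2, ..., 17^{22} mod 23: [17, 13, 14, 8, 21, 12, 20, 18, 7, 4, 22, 6, 10, 9, 15, 2, 11, 3, 5, 16, 19, 1]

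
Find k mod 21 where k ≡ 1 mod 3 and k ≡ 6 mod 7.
M = 3 × 7 = 21. M₁ = 7, y₁ ≡ 1 mod 3. M₂ = 3, y₂ ≡ 5 mod 7. k = 1×7×1 + 6×3×5 ≡ 13 mod 21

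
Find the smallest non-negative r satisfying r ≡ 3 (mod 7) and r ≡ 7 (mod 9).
M = 7 × 9 = 63. M₁ = 9, y₁ ≡ 4 (mod 7). M₂ = 7, y₂ ≡ 4 (mod 9). r = 3×9×4 + 7×7×4 ≡ 52 (mod 63)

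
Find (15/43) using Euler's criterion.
(15/43) = 15^{21} mod 43 = 1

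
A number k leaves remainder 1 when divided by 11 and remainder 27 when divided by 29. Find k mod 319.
M = 11 × 29 = 319. M₁ = 29, y₁ ≡ 8 mod 11. M₂ = 11, y₂ ≡ 8 mod 29. k = 1×29×8 + 27×11×8 ≡ 56 mod 319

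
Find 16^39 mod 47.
By repeated squaring mod 47: 16^{1}≡16, 16^{2}≡21, 16^{4}≡18, 16^{8}≡42, 16^{16}≡25, 16^{32}≡14. Then 16^{39} = 16^{32+4+2+1} ≡ 14 × 18 × 21 × 16 ≡ 25 mod 47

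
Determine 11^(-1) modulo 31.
Since 31 is prime, by Fermat 11^(-1) ≡ 11^{29} ≡ 17 mod 31. Verify: 11 × 17 = 187 ≡ 1 mod 31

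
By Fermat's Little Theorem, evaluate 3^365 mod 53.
By Fermat: 3^{52} ≡ 1 mod 53. 365 ≡ 1 mod 52. So 3^{365} ≡ 3^{1} ≡ 3 mod 53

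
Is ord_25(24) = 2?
Powers of 24 mod 25: 24^1≡24, 24^2≡1. First k with 24^k≡1 is k=2. Yes, ord_25(24) = 2.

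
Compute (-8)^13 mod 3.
Using Fermat: (-8)^{2} ≡ 1 (mod 3). 13 ≡ 1 (mod 2). So (-8)^{13} ≡ (-8)^{1} ≡ 1 (mod 3)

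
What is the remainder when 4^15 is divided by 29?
By repeated squaring mod 29: 4^{1}≡4, 4^{2}≡16, 4^{4}≡24, 4^{8}≡25. Then 4^{15} = 4^{8+4+2+1} ≡ 25 × 24 × 16 × 4 ≡ 4 mod 29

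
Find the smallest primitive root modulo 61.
g = 2. Powers: [2, 4, 8, 16, 32, 3, 6, 12, 24, ...] generates all 60 non-zero residues.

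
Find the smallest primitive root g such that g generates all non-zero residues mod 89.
g = 3. Powers: [3, 9, 27, 81, 65, 17, 51, 64, 14, ...] generates all 88 non-zero residues.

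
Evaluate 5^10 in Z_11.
Using Fermat: 5^{10} ≡ 1 (mod 11). 10 ≡ 0 (mod 10). So 5^{10} ≡ 5^{0} ≡ 1 (mod 11)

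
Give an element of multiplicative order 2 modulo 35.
6 has order 2 mod 35 since 6^{2} ≡ 1 mod 35 and no smaller power works.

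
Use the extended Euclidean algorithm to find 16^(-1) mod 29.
Extended GCD: 16(-9) + 29(5) = 1. So 16^(-1) ≡ -9 ≡ 20 mod 29. Verify: 16 × 20 = 320 ≡ 1 mod 29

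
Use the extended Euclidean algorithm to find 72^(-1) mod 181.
Extended GCD: 72(88) + 181(-35) = 1. So 72^(-1) ≡ 88 mod 181. Verify: 72 × 88 = 6336 ≡ 1 mod 181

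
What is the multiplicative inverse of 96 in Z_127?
Since 127 is prime, by Fermat 96^(-1) ≡ 96^{125} ≡ 86 (mod 127). Verify: 96 × 86 = 8256 ≡ 1 (mod 127)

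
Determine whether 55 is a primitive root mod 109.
55^{36} ≡ 1 mod 109 and 36 < 108, so ord_109(55) = 36 ≠ 108 and 55 is not a primitive root.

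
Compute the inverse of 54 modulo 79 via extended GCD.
Extended GCD: 54(-19) + 79(13) = 1. So 54^(-1) ≡ -19 ≡ 60 mod 79. Verify: 54 × 60 = 3240 ≡ 1 mod 79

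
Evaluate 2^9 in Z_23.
By repeated squaring mod 23: 2^{1}≡2, 2^{2}≡4, 2^{4}≡16, 2^{8}≡3. Then 2^{9} = 2^{8+1} ≡ 3 × 2 ≡ 6 mod 23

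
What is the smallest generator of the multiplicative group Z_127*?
g = 3. Powers: [3, 9, 27, 81, 116, 94, 28, ...] generates all 126 non-zero residues.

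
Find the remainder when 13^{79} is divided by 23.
By Fermat: 13^{22} ≡ 1 mod 23. 79 = 3×22 + 13. So 13^{79} ≡ 13^{13} ≡ 8 mod 23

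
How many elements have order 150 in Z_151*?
Number of primitive roots mod 151 = φ(p-1) = φ(150) = 40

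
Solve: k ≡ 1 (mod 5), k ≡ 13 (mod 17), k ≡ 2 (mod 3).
M = 5 × 17 × 3 = 255. M₁ = 51, y₁ ≡ 1 (mod 5). M₂ = 15, y₂ ≡ 8 (mod 17). M₃ = 85, y₃ ≡ 1 (mod 3). k = 1×51×1 + 13×15×8 + 2×85×1 ≡ 251 (mod 255)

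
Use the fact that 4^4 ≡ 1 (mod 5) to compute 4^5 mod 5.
By Fermat: 4^{4} ≡ 1 (mod 5). So 4^{5} = 4^{4} · 4^{1} ≡ 4^{1} ≡ 4 (mod 5)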